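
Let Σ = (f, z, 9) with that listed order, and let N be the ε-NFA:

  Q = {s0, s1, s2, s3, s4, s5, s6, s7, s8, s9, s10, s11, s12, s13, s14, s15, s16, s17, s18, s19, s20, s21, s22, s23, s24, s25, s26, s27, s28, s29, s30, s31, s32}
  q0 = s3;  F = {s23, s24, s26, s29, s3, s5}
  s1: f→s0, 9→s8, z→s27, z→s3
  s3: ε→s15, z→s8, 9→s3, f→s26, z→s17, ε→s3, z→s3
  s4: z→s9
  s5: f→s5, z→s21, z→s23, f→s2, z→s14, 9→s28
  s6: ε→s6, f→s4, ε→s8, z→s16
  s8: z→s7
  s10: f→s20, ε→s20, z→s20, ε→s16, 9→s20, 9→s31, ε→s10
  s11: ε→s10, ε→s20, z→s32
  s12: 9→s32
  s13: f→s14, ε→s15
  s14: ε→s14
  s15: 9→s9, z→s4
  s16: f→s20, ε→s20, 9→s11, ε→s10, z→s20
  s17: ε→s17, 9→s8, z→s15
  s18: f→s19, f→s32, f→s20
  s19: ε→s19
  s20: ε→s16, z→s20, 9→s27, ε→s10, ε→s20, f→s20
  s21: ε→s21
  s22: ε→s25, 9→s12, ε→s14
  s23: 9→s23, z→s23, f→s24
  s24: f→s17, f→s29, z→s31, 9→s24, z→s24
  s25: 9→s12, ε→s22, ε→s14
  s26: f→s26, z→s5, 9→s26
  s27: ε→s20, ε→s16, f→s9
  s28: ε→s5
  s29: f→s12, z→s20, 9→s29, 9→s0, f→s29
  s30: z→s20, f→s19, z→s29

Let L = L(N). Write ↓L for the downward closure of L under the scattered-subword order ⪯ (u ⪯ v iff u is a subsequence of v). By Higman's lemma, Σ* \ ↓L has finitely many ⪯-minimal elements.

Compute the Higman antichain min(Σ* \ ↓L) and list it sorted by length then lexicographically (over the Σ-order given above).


A = [fzzffz].

|Q|=33, |F|=6, |δ|=87 (26 ε).
min D↑ (7 st, q0=0, F={6}): 0:f→1,z→0,9→0 1:f→1,z→2,9→1 2:f→2,z→3,9→2 3:f→4,z→3,9→3 4:f→5,z→4,9→4 5:f→5,z→6,9→5 6:f→6,z→6,9→6 [Hopcroft].
'fzzffz': N↓-sim [25, 24, 23, 20, 17, 16, 11] end={s10,s11,s15,s16,s20,s27,s31,s32,s4,s7,s9} rej; 6/6 deletions ∈↓L.
1 minimals (antichain).


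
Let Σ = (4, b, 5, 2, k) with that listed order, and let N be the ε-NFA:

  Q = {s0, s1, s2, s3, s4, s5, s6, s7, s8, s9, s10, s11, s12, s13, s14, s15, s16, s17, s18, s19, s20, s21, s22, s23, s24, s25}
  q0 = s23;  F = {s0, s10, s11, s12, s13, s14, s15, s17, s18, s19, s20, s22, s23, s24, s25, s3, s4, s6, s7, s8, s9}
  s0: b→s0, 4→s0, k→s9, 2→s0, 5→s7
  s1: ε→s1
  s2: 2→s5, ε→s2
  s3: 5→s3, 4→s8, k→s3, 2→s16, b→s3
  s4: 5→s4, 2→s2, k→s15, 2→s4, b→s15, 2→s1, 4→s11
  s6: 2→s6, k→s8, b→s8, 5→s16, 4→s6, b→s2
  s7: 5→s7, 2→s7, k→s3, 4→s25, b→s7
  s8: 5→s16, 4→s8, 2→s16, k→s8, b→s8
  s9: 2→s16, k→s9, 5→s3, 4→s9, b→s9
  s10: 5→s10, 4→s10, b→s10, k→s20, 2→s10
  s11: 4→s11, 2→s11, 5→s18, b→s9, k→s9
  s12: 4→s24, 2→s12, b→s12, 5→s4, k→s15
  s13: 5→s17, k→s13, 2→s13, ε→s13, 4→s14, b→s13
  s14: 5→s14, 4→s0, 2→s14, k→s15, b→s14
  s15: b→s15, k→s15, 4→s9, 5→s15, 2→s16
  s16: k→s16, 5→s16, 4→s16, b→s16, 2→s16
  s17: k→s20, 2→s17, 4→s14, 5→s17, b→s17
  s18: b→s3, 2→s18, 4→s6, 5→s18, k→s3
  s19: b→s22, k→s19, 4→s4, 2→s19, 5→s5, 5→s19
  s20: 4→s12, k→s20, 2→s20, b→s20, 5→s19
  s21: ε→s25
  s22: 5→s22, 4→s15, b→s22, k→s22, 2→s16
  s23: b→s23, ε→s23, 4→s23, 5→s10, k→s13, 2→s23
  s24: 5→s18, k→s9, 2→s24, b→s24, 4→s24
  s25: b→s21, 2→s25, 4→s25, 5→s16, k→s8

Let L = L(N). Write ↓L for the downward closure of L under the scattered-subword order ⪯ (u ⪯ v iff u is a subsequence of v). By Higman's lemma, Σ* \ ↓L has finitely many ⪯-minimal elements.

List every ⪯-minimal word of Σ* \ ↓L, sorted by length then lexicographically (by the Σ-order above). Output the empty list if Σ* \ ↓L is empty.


|Q|=26, |F|=21, |δ|=120 (5 ε).
min D↑ (22 st, q0=0, F={15}): 0:4→0,b→0,5→1,2→0,k→2 1:4→1,b→1,5→1,2→1,k→3 2:4→4,b→2,5→5,2→2,k→2 3:4→6,b→3,5→7,2→3,k→3 4:4→8,b→4,5→4,2→4,k→9 5:4→4,b→5,5→5,2→5,k→3 6:4→10,b→6,5→11,2→6,k→9 7:4→11,b→12,5→7,2→7,k→7 8:4→8,b→8,5→13,2→8,k→14 9:4→14,b→9,5→9,2→15,k→9 10:4→10,b→10,5→16,2→10,k→14 11:4→17,b→9,5→11,2→11,k→9 12:4→9,b→12,5→12,2→15,k→12 13:4→18,b→13,5→13,2→13,k→19 14:4→14,b→14,5→19,2→15,k→14 15:4→15,b→15,5→15,2→15,k→15 16:4→20,b→19,5→16,2→16,k→19 17:4→17,b→14,5→16,2→17,k→14 18:4→18,b→18,5→15,2→18,k→21 19:4→21,b→19,5→19,2→15,k→19 20:4→20,b→21,5→15,2→20,k→21 21:4→21,b→21,5→15,2→15,k→21 (ε-aug+det+¬).
'k4k2': N↓-sim [26, 24, 19, 5, 1] end={s16} — reject; 4/4 deletions ∈↓L.
'5k5b2': run [26, 24, 17, 14, 8, 2] end={s16,s5} rej; 5/5 deletions ∈↓L.
'k44545': N↓-sim [26, 24, 19, 14, 10, 7, 1] end={s16} — reject; 6/6 del acc.
3 words, ⪯-incomp.

Antichain: [k4k2, 5k5b2, k44545].


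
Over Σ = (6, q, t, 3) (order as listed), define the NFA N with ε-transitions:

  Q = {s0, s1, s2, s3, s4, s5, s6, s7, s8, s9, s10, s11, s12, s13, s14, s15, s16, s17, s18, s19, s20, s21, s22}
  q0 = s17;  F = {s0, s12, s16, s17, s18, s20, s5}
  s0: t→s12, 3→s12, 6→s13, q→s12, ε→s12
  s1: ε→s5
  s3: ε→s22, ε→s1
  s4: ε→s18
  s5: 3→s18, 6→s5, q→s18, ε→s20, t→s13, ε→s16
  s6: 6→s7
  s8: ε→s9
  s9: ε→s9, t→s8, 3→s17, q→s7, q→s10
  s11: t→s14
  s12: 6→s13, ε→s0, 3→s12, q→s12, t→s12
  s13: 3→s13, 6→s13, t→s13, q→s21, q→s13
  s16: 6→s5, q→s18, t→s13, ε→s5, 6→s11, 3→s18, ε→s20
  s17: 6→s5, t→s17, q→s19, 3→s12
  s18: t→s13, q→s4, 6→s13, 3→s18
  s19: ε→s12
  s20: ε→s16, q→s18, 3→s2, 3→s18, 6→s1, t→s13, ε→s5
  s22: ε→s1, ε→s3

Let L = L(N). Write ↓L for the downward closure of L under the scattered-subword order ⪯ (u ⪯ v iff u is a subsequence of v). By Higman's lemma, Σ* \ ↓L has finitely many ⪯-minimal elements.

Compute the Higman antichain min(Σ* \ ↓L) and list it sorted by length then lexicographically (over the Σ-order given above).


min(Σ*\↓L) = [6t, q6, 36].

|Q|=23, |F|=7, |δ|=58 (17 ε).
min D↑ (5 st, q0=0, F={4}): 0:6→1,q→2,t→0,3→2 1:6→1,q→3,t→4,3→3 2:6→4,q→2,t→2,3→2 3:6→4,q→3,t→4,3→3 4:6→4,q→4,t→4,3→4.
'6t': N↓-sim [15, 11, 3] end={s13,s14,s21} ∉↓L; 2/2 del acc.
'q6': |S_i|=[15, 7, 2] end={s13,s21} rej; 2/2 single-dels accept.
'36': |S_i|=[15, 7, 2] end={s13,s21} ∉↓L; 2/2 deletions ∈↓L.
3 obstructions.


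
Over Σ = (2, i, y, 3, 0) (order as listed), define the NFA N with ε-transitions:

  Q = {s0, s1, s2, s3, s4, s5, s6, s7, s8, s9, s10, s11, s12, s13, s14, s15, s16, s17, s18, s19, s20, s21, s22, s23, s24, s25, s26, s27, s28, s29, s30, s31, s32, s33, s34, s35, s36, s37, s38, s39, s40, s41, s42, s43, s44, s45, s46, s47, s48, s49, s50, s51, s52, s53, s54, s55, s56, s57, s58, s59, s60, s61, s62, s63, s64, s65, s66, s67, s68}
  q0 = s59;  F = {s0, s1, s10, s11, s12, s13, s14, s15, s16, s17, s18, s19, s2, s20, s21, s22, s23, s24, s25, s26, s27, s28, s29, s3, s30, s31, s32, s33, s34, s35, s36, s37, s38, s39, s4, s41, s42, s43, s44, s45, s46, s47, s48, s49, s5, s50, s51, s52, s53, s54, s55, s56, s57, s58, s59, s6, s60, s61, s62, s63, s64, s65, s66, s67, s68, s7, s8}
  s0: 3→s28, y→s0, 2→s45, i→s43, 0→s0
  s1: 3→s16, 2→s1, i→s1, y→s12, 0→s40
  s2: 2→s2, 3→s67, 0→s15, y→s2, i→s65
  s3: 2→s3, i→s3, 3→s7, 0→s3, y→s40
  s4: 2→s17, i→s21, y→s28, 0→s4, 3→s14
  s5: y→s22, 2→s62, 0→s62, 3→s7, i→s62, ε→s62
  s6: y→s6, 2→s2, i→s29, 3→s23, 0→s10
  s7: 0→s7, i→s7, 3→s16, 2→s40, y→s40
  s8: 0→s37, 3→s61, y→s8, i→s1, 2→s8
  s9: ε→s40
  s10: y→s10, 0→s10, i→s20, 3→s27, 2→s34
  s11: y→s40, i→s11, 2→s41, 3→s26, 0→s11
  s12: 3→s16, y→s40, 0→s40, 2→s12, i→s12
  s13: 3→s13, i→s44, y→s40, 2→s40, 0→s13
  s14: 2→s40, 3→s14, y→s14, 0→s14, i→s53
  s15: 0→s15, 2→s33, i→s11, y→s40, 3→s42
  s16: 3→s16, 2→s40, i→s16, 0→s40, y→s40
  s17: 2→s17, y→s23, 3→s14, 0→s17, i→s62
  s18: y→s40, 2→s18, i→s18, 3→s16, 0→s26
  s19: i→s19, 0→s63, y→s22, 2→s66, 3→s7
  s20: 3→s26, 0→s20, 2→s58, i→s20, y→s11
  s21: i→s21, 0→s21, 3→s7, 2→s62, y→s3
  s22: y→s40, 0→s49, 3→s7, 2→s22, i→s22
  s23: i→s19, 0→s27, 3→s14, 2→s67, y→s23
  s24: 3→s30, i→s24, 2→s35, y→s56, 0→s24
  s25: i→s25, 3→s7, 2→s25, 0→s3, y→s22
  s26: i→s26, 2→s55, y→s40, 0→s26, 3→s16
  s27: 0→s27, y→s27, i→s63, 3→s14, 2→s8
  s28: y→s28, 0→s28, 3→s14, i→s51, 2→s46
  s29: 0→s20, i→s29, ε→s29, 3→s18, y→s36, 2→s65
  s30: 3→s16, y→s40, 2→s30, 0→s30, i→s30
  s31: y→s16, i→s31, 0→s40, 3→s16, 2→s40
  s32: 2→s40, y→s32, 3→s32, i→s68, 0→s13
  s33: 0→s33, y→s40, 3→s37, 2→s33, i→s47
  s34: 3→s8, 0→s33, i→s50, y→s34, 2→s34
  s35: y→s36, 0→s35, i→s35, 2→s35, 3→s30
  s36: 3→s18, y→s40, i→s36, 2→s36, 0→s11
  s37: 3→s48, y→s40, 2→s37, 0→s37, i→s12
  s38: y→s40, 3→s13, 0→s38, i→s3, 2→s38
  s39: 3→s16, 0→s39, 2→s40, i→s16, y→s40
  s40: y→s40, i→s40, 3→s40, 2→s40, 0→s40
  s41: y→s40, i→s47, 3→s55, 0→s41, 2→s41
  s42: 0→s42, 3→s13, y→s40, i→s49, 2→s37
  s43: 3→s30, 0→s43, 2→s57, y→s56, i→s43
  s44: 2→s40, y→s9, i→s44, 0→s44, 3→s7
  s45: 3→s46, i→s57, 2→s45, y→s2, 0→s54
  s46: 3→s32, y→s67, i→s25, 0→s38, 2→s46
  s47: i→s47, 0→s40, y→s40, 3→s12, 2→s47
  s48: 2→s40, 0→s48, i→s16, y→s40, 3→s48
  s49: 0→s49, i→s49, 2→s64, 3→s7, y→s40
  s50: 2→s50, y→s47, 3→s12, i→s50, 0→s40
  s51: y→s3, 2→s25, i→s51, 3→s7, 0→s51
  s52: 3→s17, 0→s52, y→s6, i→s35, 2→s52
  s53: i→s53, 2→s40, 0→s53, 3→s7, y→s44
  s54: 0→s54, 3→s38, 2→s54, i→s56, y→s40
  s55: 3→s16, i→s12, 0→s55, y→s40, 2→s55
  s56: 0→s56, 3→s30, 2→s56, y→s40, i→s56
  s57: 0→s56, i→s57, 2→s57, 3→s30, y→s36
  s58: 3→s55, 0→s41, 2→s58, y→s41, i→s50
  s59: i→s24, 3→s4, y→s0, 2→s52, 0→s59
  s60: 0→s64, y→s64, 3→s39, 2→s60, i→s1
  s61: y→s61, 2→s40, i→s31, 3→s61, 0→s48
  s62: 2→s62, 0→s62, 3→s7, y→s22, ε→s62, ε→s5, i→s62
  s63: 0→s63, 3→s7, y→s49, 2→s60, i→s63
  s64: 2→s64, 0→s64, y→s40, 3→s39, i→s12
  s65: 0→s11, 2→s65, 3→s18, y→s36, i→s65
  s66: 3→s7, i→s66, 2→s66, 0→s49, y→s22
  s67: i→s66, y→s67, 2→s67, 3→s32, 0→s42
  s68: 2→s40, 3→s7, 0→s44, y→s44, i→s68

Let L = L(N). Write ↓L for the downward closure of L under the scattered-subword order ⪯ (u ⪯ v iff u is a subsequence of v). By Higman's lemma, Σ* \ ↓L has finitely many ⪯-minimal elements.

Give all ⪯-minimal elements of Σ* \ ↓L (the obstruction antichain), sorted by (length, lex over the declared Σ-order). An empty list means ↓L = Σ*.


A = [iyy, i3y, 332, i330, y20y, 2y02i0].

|Q|=69, |F|=67, |δ|=345 (5 ε).
min D↑ (67 st, q0=0, F={21}): 0:2→1,i→2,y→3,3→4,0→0 1:2→1,i→5,y→6,3→7,0→1 2:2→5,i→2,y→8,3→9,0→2 3:2→10,i→11,y→3,3→12,0→3 4:2→7,i→13,y→12,3→14,0→4 5:2→5,i→5,y→15,3→9,0→5 6:2→16,i→17,y→6,3→18,0→19 7:2→7,i→20,y→18,3→14,0→7 8:2→8,i→8,y→21,3→9,0→8 9:2→9,i→9,y→21,3→22,0→9 10:2→10,i→23,y→16,3→24,0→25 11:2→23,i→11,y→8,3→9,0→11 12:2→24,i→26,y→12,3→14,0→12 13:2→20,i→13,y→27,3→28,0→13 14:2→21,i→29,y→14,3→14,0→14 15:2→15,i→15,y→21,3→30,0→31 16:2→16,i→32,y→16,3→33,0→34 17:2→32,i→17,y→15,3→30,0→35 18:2→33,i→36,y→18,3→14,0→37 19:2→38,i→35,y→19,3→37,0→19 20:2→20,i→20,y→39,3→28,0→20 21:2→21,i→21,y→21,3→21,0→21 22:2→21,i→22,y→21,3→22,0→21 23:2→23,i→23,y→15,3→9,0→8 24:2→24,i→40,y→33,3→41,0→42 25:2→25,i→8,y→21,3→42,0→25 26:2→40,i→26,y→27,3→28,0→26 27:2→27,i→27,y→21,3→28,0→27 28:2→21,i→28,y→21,3→22,0→28 29:2→21,i→29,y→43,3→28,0→29 30:2→30,i→30,y→21,3→22,0→44 31:2→45,i→31,y→21,3→44,0→31 32:2→32,i→32,y→15,3→30,0→31 33:2→33,i→46,y→33,3→41,0→47 34:2→48,i→31,y→21,3→47,0→34 35:2→49,i→35,y→31,3→44,0→35 36:2→46,i→36,y→39,3→28,0→50 37:2→51,i→50,y→37,3→14,0→37 38:2→38,i→52,y→38,3→51,0→48 39:2→39,i→39,y→21,3→28,0→53 40:2→40,i→40,y→39,3→28,0→27 41:2→21,i→54,y→41,3→41,0→55 42:2→42,i→27,y→21,3→55,0→42 43:2→21,i→43,y→21,3→28,0→43 44:2→56,i→44,y→21,3→22,0→44 45:2→45,i→57,y→21,3→56,0→45 46:2→46,i→46,y→39,3→28,0→53 47:2→58,i→53,y→21,3→55,0→47 48:2→48,i→57,y→21,3→58,0→48 49:2→49,i→52,y→45,3→56,0→45 50:2→59,i→50,y→53,3→28,0→50 51:2→51,i→60,y→51,3→61,0→58 52:2→52,i→52,y→57,3→62,0→21 53:2→63,i→53,y→21,3→28,0→53 54:2→21,i→54,y→43,3→28,0→43 55:2→21,i→43,y→21,3→55,0→55 56:2→56,i→62,y→21,3→22,0→56 57:2→57,i→57,y→21,3→62,0→21 58:2→58,i→62,y→21,3→64,0→58 59:2→59,i→60,y→63,3→65,0→63 60:2→60,i→60,y→62,3→22,0→21 61:2→21,i→66,y→61,3→61,0→64 62:2→62,i→62,y→21,3→22,0→21 63:2→63,i→62,y→21,3→65,0→63 64:2→21,i→22,y→21,3→64,0→64 65:2→21,i→22,y→21,3→22,0→65 66:2→21,i→66,y→22,3→22,0→21 (ε-aug+det+¬).
'iyy': run [69, 42, 20, 2] end={s40,s9} — reject; 3/3 del acc.
'i3y': N↓-sim [69, 42, 9, 1] end={s40} — reject; 3/3 single-dels accept.
'332': N↓-sim [69, 44, 14, 1] end={s40} ∉↓L; 3/3 deletions ∈↓L.
'i330': |S_i|=[69, 42, 9, 2, 1] end={s40} ∉↓L; 4/4 single-dels accept.
'y20y': N↓-sim [69, 60, 46, 25, 2] end={s40,s9} ∉↓L; 4/4 single-dels accept.
'2y02i0': |S_i|=[69, 61, 47, 34, 19, 7, 1] end={s40} ∉↓L; 6/6 single-dels accept.
6 obstructions.


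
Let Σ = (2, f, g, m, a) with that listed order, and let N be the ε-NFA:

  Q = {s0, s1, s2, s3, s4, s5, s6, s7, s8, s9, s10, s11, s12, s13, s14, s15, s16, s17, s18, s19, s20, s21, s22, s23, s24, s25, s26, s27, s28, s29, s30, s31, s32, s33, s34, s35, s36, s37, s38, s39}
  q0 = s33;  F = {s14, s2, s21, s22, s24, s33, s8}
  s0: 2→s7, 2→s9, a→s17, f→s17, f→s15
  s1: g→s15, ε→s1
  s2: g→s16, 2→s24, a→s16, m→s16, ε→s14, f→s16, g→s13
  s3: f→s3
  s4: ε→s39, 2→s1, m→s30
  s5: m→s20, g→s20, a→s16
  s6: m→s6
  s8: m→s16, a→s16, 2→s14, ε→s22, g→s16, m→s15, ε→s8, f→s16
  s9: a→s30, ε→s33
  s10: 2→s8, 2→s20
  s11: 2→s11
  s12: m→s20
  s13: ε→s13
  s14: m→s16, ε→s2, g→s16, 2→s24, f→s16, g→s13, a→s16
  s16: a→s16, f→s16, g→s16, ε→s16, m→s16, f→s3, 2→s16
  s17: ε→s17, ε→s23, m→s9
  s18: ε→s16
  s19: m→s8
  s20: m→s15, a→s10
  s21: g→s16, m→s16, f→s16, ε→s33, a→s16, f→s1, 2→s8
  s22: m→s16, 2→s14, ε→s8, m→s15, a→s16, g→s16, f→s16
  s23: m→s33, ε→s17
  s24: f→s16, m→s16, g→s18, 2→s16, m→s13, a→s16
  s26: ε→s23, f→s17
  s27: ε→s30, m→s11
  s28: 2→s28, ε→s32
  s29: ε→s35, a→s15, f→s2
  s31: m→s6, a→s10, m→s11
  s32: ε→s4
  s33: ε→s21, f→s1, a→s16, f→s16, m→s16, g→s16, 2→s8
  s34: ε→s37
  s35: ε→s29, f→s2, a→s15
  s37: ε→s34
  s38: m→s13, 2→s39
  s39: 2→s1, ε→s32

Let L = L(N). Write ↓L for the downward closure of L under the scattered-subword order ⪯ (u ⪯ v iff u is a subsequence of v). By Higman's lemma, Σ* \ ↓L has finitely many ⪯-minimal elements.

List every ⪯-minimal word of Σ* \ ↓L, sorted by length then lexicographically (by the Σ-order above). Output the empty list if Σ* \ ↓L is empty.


Antichain: [f, g, m, a, 2222].

|Q|=40, |F|=7, |δ|=109 (25 ε).
min D↑ (5 st, q0=0, F={2}): 0:2→1,f→2,g→2,m→2,a→2 1:2→3,f→2,g→2,m→2,a→2 2:2→2,f→2,g→2,m→2,a→2 3:2→4,f→2,g→2,m→2,a→2 4:2→2,f→2,g→2,m→2,a→2.
'f': run [13, 4] end={s1,s15,s16,s3} rej; 1/1 del acc.
'g': run [13, 5] end={s13,s15,s16,s18,s3} — reject; 1/1 del acc.
'm': N↓-sim [13, 4] end={s13,s15,s16,s3} ∉↓L; 1/1 single-dels accept.
'a': N↓-sim [13, 2] end={s16,s3} ∉↓L; 1/1 del acc.
'2222': N↓-sim [13, 10, 7, 5, 2] end={s16,s3} ∉↓L; 4/4 single-dels accept.
5 minimals (antichain).


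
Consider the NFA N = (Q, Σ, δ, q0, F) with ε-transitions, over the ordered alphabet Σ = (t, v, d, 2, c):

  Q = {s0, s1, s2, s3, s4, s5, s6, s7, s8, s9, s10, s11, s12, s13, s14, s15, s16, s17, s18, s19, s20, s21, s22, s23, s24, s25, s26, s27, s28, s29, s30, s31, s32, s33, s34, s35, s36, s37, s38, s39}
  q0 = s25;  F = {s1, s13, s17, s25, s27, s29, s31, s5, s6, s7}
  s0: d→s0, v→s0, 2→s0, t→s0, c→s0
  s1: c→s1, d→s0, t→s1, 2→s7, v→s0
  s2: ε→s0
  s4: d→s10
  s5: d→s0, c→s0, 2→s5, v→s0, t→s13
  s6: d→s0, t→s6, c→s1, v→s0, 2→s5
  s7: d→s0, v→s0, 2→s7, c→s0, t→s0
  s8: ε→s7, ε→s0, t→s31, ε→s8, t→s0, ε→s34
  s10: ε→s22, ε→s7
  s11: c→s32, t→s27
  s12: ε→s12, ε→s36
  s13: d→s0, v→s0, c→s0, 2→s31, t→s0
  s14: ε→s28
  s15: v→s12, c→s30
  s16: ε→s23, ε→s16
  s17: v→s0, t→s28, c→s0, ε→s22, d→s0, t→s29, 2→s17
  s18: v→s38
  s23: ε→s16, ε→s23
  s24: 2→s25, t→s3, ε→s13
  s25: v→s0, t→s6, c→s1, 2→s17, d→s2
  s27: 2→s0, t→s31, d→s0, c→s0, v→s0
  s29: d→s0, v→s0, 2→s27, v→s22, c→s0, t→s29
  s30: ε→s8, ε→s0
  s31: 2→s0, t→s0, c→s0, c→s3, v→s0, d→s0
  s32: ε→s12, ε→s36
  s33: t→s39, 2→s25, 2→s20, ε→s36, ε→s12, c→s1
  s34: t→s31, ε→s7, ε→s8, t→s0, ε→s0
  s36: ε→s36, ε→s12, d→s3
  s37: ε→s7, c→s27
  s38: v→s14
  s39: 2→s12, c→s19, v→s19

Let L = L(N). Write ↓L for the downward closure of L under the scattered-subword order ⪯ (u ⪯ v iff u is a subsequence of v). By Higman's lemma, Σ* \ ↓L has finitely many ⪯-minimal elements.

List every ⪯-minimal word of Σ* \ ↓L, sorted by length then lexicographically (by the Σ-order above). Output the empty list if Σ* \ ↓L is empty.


A = [v, d, 2c, c2t, t2tt, 2t22].

|Q|=40, |F|=10, |δ|=108 (28 ε).
min D↑ (11 st, q0=0, F={2}): 0:t→1,v→2,d→2,2→3,c→4 1:t→1,v→2,d→2,2→5,c→4 2:t→2,v→2,d→2,2→2,c→2 3:t→6,v→2,d→2,2→3,c→2 4:t→4,v→2,d→2,2→7,c→4 5:t→8,v→2,d→2,2→5,c→2 6:t→6,v→2,d→2,2→9,c→2 7:t→2,v→2,d→2,2→7,c→2 8:t→2,v→2,d→2,2→10,c→2 9:t→10,v→2,d→2,2→2,c→2 10:t→2,v→2,d→2,2→2,c→2 [Hopcroft].
'v': N↓-sim [15, 2] end={s0,s22} — reject; 1/1 single-dels accept.
'd': N↓-sim [15, 2] end={s0,s2} — reject; 1/1 deletions ∈↓L.
'2c': |S_i|=[15, 11, 2] end={s0,s3} rej; 2/2 deletions ∈↓L.
'c2t': N↓-sim [15, 4, 2, 1] end={s0} rej; 3/3 del acc.
't2tt': |S_i|=[15, 12, 7, 4, 1] end={s0} ∉↓L; 4/4 del acc.
'2t22': |S_i|=[15, 11, 8, 4, 1] end={s0} — reject; 4/4 single-dels accept.
6 obstructions.


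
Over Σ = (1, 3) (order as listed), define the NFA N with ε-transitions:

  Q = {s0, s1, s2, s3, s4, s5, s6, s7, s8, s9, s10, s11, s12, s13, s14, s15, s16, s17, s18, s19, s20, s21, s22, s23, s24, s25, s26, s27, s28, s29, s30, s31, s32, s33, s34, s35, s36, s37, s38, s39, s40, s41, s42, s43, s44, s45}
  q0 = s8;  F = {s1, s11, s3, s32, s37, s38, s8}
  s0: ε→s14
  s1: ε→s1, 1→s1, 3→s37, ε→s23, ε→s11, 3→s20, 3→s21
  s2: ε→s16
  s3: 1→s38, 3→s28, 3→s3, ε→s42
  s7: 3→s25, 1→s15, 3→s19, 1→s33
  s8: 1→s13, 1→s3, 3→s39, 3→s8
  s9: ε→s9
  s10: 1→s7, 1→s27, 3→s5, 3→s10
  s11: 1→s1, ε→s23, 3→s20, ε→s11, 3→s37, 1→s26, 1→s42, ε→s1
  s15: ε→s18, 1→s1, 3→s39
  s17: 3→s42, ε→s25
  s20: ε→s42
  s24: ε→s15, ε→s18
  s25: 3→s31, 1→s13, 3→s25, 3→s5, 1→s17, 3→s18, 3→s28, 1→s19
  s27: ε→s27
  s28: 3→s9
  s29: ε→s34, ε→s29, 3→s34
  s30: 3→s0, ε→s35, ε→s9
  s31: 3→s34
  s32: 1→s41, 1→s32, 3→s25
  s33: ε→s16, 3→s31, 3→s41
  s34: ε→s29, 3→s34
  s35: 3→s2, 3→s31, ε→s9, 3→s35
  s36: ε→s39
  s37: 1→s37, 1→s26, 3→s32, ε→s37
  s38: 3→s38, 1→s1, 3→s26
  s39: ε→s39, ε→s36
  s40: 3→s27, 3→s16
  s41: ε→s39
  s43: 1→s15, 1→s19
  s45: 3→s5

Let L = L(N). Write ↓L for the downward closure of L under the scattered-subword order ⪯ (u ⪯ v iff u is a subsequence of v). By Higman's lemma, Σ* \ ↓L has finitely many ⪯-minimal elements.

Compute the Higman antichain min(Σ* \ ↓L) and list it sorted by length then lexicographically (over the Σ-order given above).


A = [111333].

|Q|=46, |F|=7, |δ|=87 (28 ε).
min D↑ (7 st, q0=0, F={6}): 0:1→1,3→0 1:1→2,3→1 2:1→3,3→2 3:1→3,3→4 4:1→4,3→5 5:1→5,3→6 6:1→6,3→6 [Hopcroft].
'111333': run [26, 25, 24, 23, 20, 16, 12] end={s13,s17,s18,s19,s25,s28,s29,s31,s34,s42,s5,s9} — reject; 6/6 single-dels accept.
1 words, ⪯-incomp.


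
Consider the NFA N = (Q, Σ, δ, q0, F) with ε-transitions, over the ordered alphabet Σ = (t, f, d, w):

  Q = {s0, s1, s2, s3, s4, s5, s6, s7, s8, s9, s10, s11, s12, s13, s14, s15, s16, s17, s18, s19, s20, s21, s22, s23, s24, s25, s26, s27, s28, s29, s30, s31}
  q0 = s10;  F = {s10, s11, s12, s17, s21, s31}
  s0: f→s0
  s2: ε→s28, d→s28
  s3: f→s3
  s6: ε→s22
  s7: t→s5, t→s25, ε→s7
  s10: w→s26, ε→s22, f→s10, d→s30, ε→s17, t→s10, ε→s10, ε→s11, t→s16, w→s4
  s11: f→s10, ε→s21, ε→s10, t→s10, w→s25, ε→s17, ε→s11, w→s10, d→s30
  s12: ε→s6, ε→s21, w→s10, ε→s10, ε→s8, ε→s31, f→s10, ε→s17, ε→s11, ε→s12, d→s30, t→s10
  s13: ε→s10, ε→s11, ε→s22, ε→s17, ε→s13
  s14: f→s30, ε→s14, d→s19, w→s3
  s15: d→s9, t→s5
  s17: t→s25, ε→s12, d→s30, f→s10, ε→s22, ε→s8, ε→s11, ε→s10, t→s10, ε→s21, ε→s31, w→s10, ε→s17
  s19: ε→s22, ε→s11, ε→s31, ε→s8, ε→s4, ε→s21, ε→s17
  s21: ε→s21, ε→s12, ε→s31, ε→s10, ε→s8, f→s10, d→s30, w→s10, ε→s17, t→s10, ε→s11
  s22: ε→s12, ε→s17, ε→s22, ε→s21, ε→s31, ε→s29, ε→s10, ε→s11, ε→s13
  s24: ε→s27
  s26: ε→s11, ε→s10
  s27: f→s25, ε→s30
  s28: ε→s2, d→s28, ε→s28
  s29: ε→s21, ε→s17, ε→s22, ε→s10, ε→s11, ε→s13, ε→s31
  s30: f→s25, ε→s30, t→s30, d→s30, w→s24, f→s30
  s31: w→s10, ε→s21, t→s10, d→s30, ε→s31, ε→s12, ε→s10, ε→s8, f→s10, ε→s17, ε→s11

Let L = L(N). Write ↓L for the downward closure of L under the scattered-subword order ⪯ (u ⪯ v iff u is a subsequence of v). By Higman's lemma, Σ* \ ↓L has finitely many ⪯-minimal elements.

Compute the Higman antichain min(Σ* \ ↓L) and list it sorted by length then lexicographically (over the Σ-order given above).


|Q|=32, |F|=6, |δ|=122 (77 ε).
min D↑ (2 st, q0=0, F={1}): 0:t→0,f→0,d→1,w→0 1:t→1,f→1,d→1,w→1.
'd': run [18, 4] end={s24,s25,s27,s30} — reject; 1/1 deletions ∈↓L.
1 minimals (antichain).

Antichain: [d].


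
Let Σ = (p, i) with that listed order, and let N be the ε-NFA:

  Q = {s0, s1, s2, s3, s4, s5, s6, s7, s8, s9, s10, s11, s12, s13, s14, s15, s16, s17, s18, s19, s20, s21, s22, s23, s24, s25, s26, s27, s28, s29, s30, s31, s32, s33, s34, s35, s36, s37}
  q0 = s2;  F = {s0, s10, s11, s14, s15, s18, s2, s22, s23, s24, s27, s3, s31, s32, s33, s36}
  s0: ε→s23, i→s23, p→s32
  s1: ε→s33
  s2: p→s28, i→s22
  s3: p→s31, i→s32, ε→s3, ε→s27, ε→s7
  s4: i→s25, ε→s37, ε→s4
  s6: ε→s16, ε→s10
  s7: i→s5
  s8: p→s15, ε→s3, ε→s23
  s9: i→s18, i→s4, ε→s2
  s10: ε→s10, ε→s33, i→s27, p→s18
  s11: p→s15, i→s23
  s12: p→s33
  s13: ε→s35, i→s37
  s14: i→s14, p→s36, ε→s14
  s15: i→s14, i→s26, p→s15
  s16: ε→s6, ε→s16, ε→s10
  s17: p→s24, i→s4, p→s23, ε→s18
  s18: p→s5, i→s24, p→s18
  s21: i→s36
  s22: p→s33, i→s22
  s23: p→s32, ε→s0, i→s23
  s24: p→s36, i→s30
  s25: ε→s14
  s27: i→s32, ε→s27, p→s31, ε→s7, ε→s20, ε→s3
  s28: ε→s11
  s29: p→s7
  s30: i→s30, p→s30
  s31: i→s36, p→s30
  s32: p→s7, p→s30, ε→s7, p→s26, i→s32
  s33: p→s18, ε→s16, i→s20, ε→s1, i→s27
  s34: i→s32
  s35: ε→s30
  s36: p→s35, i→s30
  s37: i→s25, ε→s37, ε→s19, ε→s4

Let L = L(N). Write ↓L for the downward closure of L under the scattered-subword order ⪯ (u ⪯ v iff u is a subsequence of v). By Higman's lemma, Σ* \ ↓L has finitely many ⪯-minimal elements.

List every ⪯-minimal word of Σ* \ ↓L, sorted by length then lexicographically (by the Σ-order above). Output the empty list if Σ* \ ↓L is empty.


|Q|=38, |F|=16, |δ|=87 (34 ε).
min D↑ (14 st, q0=0, F={11}): 0:p→1,i→2 1:p→3,i→4 2:p→5,i→2 3:p→3,i→6 4:p→7,i→4 5:p→8,i→9 6:p→10,i→6 7:p→11,i→7 8:p→8,i→12 9:p→13,i→7 10:p→11,i→11 11:p→11,i→11 12:p→10,i→11 13:p→11,i→10 [Hopcroft].
'pipp': run [26, 24, 15, 8, 5] end={s26,s30,s35,s5,s7} — reject; 4/4 del acc.
'ppipi': run [26, 24, 12, 9, 6, 2] end={s30,s5} rej; 5/5 deletions ∈↓L.
'ippii': run [26, 22, 18, 9, 5, 1] end={s30} rej; 5/5 single-dels accept.
'ipiip': N↓-sim [26, 22, 18, 12, 7, 5] end={s26,s30,s35,s5,s7} rej; 5/5 del acc.
4 obstructions.

Antichain: [pipp, ppipi, ippii, ipiip].


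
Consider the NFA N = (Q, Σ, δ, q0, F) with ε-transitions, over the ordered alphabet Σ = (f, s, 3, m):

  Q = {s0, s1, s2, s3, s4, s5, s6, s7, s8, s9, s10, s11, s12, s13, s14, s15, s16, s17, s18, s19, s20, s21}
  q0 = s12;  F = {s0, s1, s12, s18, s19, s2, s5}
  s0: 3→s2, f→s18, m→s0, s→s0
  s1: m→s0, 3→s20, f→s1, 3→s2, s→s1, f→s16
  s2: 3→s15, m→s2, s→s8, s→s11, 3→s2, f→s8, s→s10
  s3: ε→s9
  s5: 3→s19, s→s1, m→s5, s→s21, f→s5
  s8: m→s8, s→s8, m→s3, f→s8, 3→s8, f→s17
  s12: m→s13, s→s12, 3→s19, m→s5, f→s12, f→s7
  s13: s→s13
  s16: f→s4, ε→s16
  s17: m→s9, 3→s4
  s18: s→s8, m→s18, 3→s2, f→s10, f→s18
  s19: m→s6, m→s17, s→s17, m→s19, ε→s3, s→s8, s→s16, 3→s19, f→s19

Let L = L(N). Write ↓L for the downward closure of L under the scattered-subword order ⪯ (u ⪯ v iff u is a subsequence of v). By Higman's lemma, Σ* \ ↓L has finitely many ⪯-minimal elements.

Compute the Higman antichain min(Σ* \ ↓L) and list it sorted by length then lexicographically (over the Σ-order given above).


|Q|=22, |F|=7, |δ|=54 (3 ε).
min D↑ (8 st, q0=0, F={3}): 0:f→0,s→0,3→1,m→2 1:f→1,s→3,3→1,m→1 2:f→2,s→4,3→1,m→2 3:f→3,s→3,3→3,m→3 4:f→4,s→4,3→5,m→6 5:f→3,s→3,3→5,m→5 6:f→7,s→6,3→5,m→6 7:f→7,s→3,3→5,m→7.
'3s': N↓-sim [21, 13, 8] end={s10,s11,s16,s17,s3,s4,s8,s9} — reject; 2/2 del acc.
'ms3f': |S_i|=[21, 19, 16, 10, 5] end={s17,s3,s4,s8,s9} ∉↓L; 4/4 single-dels accept.
'msmfs': N↓-sim [21, 19, 16, 11, 10, 7] end={s10,s11,s17,s3,s4,s8,s9} — reject; 5/5 single-dels accept.
3 minimals (antichain).

Antichain: [3s, ms3f, msmfs].


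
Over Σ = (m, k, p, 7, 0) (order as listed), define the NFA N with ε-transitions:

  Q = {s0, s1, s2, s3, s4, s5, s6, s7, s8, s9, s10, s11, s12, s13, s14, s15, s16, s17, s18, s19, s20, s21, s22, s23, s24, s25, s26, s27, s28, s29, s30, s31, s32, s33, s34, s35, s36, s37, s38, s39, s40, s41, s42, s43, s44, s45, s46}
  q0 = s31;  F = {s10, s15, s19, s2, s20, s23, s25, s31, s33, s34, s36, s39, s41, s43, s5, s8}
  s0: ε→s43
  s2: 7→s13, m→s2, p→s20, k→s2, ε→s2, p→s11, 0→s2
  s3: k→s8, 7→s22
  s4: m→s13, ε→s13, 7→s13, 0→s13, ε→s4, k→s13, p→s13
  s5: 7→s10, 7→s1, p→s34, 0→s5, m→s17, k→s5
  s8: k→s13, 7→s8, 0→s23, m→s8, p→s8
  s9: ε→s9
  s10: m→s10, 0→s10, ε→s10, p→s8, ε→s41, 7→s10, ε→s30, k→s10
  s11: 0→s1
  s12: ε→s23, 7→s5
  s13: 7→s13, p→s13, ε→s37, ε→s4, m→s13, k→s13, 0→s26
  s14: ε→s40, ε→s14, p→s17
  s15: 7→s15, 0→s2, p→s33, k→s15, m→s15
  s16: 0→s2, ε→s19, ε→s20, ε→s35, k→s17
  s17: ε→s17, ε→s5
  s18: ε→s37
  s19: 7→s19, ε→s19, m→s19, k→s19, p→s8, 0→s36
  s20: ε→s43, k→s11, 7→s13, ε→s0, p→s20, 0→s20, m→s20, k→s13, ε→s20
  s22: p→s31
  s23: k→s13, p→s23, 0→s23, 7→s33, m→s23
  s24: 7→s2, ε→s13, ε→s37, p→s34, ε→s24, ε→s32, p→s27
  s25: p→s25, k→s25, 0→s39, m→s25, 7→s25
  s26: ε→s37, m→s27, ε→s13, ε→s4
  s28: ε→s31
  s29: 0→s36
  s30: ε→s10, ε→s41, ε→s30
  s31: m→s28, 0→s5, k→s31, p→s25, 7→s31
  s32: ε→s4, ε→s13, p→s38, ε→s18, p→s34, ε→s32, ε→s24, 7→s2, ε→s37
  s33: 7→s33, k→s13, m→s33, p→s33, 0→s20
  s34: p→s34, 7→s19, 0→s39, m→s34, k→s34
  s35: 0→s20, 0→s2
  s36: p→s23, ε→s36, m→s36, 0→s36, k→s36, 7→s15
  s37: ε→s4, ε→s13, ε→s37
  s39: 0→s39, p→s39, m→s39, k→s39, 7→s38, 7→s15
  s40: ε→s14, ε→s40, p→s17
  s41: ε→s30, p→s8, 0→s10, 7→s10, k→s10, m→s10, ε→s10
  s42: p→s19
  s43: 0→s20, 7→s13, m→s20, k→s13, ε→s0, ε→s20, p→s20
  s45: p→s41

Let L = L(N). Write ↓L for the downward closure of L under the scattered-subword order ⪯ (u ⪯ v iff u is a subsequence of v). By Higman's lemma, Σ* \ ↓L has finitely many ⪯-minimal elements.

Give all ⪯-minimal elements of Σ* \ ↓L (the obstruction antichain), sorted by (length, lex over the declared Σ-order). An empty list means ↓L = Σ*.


|Q|=47, |F|=16, |δ|=165 (50 ε).
min D↑ (15 st, q0=0, F={12}): 0:m→0,k→0,p→1,7→0,0→2 1:m→1,k→1,p→1,7→1,0→3 2:m→2,k→2,p→4,7→5,0→2 3:m→3,k→3,p→3,7→6,0→3 4:m→4,k→4,p→4,7→7,0→3 5:m→5,k→5,p→8,7→5,0→5 6:m→6,k→6,p→9,7→6,0→10 7:m→7,k→7,p→8,7→7,0→11 8:m→8,k→12,p→8,7→8,0→13 9:m→9,k→12,p→9,7→9,0→14 10:m→10,k→10,p→14,7→12,0→10 11:m→11,k→11,p→13,7→6,0→11 12:m→12,k→12,p→12,7→12,0→12 13:m→13,k→12,p→13,7→9,0→13 14:m→14,k→12,p→14,7→12,0→14 [Hopcroft].
'07pk': run [28, 25, 21, 13, 7] end={s1,s11,s13,s26,s27,s37,s4} rej; 4/4 del acc.
'p0707': |S_i|=[28, 21, 17, 14, 11, 5] end={s13,s26,s27,s37,s4} ∉↓L; 5/5 single-dels accept.
2 words, ⪯-incomp.

min(Σ*\↓L) = [07pk, p0707].


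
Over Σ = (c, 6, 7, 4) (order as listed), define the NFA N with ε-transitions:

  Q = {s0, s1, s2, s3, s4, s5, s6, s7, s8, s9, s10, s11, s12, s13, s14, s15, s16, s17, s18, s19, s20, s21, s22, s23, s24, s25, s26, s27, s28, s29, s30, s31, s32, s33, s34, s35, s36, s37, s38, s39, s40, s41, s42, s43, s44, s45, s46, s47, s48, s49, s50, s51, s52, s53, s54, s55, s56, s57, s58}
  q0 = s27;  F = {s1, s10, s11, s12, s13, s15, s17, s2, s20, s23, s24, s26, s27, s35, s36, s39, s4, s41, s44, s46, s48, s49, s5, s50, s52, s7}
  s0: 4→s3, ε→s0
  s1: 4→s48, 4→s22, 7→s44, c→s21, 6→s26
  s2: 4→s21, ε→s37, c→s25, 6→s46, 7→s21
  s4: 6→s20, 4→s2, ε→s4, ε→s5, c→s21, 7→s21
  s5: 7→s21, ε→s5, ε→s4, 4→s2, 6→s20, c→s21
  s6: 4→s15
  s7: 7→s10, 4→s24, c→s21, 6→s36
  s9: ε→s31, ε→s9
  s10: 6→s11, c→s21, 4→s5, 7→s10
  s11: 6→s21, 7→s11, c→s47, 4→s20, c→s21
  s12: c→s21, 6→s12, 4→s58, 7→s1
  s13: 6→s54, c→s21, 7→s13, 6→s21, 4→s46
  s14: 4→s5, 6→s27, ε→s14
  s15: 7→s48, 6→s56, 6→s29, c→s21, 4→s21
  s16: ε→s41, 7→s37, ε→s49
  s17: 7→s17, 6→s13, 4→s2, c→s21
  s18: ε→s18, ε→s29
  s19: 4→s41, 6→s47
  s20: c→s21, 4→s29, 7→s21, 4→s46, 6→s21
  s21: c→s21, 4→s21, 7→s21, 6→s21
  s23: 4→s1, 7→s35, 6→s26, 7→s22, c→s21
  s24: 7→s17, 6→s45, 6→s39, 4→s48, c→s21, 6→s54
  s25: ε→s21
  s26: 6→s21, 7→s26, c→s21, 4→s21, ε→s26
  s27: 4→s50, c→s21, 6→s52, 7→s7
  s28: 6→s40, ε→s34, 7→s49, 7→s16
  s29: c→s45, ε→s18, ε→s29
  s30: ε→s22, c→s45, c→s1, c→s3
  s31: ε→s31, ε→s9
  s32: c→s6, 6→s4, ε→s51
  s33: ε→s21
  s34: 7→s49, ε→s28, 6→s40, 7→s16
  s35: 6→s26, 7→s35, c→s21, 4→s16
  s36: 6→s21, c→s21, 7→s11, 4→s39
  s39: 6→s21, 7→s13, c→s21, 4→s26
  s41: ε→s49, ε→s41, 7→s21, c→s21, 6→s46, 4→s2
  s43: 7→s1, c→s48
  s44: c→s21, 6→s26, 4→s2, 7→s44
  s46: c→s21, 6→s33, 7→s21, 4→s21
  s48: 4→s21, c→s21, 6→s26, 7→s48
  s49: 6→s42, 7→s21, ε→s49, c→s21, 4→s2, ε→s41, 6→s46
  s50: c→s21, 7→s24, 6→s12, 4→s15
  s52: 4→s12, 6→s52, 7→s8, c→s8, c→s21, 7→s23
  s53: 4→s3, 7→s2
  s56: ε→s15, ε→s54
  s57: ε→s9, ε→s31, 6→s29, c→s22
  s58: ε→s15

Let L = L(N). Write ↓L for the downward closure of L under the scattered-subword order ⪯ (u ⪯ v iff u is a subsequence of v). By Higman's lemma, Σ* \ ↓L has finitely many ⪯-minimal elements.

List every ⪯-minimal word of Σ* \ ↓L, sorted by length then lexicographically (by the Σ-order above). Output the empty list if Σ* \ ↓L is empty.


Antichain: [c, 766, 444, 6764, 7747].

|Q|=59, |F|=26, |δ|=177 (33 ε).
min D↑ (25 st, q0=0, F={1}): 0:c→1,6→2,7→3,4→4 1:c→1,6→1,7→1,4→1 2:c→1,6→2,7→5,4→6 3:c→1,6→7,7→8,4→9 4:c→1,6→6,7→9,4→10 5:c→1,6→11,7→12,4→13 6:c→1,6→6,7→13,4→10 7:c→1,6→1,7→14,4→15 8:c→1,6→14,7→8,4→16 9:c→1,6→15,7→17,4→18 10:c→1,6→10,7→18,4→1 11:c→1,6→1,7→11,4→1 12:c→1,6→11,7→12,4→19 13:c→1,6→11,7→20,4→18 14:c→1,6→1,7→14,4→21 15:c→1,6→1,7→22,4→11 16:c→1,6→21,7→1,4→23 17:c→1,6→22,7→17,4→23 18:c→1,6→11,7→18,4→1 19:c→1,6→24,7→1,4→23 20:c→1,6→11,7→20,4→23 21:c→1,6→1,7→1,4→24 22:c→1,6→1,7→22,4→24 23:c→1,6→24,7→1,4→1 24:c→1,6→1,7→1,4→1 [Hopcroft].
'c': |S_i|=[41, 5] end={s21,s25,s45,s47,s8} rej; 1/1 deletions ∈↓L.
'766': |S_i|=[41, 34, 15, 3] end={s21,s33,s54} — reject; 3/3 single-dels accept.
'444': run [41, 31, 16, 1] end={s21} ∉↓L; 3/3 del acc.
'6764': N↓-sim [41, 33, 26, 6, 1] end={s21} rej; 4/4 single-dels accept.
'7747': |S_i|=[41, 34, 27, 16, 2] end={s21,s37} — reject; 4/4 deletions ∈↓L.
5 words, ⪯-incomp.


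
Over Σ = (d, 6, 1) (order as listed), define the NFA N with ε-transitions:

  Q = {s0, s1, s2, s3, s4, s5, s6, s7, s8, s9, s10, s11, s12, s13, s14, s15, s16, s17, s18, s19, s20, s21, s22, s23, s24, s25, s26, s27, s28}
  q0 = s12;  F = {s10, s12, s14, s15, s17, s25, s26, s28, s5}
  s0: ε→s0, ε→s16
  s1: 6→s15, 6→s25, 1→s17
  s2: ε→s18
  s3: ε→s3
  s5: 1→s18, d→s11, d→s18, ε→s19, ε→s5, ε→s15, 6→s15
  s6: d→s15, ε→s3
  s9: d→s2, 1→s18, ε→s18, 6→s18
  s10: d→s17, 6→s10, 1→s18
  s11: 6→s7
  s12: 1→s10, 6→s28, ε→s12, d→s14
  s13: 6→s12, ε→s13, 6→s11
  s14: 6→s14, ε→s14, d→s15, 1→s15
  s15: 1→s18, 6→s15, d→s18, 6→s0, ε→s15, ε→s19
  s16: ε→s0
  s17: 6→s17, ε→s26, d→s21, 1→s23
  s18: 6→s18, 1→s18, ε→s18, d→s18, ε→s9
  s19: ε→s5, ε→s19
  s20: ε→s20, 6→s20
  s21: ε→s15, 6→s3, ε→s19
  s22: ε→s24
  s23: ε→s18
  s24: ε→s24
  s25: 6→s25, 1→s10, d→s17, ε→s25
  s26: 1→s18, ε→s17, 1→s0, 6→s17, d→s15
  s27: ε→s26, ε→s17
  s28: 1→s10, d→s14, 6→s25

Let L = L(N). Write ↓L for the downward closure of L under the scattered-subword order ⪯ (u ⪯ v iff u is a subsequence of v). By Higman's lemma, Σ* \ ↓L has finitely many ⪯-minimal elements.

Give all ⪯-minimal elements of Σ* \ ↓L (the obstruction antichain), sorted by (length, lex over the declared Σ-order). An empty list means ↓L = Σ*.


|Q|=29, |F|=9, |δ|=75 (30 ε).
min D↑ (8 st, q0=0, F={7}): 0:d→1,6→2,1→3 1:d→4,6→1,1→4 2:d→1,6→5,1→3 3:d→6,6→3,1→7 4:d→7,6→4,1→7 5:d→6,6→5,1→3 6:d→4,6→6,1→7 7:d→7,6→7,1→7 [Hopcroft].
'11': |S_i|=[20, 16, 6] end={s0,s16,s18,s2,s23,s9} — reject; 2/2 del acc.
'ddd': |S_i|=[20, 16, 12, 5] end={s11,s18,s2,s7,s9} rej; 3/3 single-dels accept.
'dd1': |S_i|=[20, 16, 12, 3] end={s18,s2,s9} — reject; 3/3 del acc.
'd1d': N↓-sim [20, 16, 11, 5] end={s11,s18,s2,s7,s9} — reject; 3/3 del acc.
'66d1': |S_i|=[20, 19, 18, 15, 6] end={s0,s16,s18,s2,s23,s9} ∉↓L; 4/4 del acc.
5 words, ⪯-incomp.

Antichain: [11, ddd, dd1, d1d, 66d1].


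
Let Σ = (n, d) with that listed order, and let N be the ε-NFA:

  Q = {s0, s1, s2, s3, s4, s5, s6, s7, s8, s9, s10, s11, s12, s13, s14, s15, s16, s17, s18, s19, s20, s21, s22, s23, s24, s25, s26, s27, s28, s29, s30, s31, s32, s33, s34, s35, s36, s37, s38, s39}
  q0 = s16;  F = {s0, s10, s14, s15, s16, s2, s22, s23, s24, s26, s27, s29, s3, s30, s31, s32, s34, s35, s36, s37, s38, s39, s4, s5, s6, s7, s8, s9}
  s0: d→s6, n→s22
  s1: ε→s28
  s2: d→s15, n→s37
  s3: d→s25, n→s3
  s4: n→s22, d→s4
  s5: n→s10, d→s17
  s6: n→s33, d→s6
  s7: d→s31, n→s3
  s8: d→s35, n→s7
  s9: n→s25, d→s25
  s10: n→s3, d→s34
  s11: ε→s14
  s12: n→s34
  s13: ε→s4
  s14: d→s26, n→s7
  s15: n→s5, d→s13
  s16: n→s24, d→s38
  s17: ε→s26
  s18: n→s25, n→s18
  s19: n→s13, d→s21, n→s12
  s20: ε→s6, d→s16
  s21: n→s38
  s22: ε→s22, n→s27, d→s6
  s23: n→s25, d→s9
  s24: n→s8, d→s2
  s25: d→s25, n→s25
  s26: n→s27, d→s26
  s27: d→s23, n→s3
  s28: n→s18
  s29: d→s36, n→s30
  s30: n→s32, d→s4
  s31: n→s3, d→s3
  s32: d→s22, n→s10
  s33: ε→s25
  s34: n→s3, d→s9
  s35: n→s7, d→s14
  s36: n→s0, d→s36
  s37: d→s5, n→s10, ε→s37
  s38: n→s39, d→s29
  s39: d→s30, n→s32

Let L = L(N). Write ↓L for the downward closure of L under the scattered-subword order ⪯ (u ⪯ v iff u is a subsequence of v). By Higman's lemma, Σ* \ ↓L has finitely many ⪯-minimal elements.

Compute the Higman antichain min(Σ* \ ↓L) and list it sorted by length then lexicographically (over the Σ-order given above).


|Q|=40, |F|=28, |δ|=75 (8 ε).
min D↑ (29 st, q0=0, F={22}): 0:n→1,d→2 1:n→3,d→4 2:n→5,d→6 3:n→7,d→8 4:n→9,d→10 5:n→11,d→12 6:n→12,d→13 7:n→14,d→15 8:n→7,d→16 9:n→17,d→18 10:n→18,d→19 11:n→17,d→20 12:n→11,d→19 13:n→21,d→13 14:n→14,d→22 15:n→14,d→14 16:n→7,d→23 17:n→14,d→24 18:n→17,d→23 19:n→20,d→19 20:n→25,d→26 21:n→20,d→26 22:n→22,d→22 23:n→25,d→23 24:n→14,d→27 25:n→14,d→28 26:n→22,d→26 27:n→22,d→22 28:n→22,d→27 (ε-aug+det+¬).
'nnnnd': |S_i|=[32, 28, 20, 10, 2, 1] end={s25} — reject; 5/5 deletions ∈↓L.
'nnnddd': run [32, 28, 20, 10, 6, 3, 1] end={s25} ∉↓L; 6/6 deletions ∈↓L.
'dnnddn': N↓-sim [32, 29, 21, 11, 9, 5, 2] end={s25,s33} — reject; 6/6 del acc.
'dddndn': N↓-sim [32, 29, 24, 16, 9, 5, 2] end={s25,s33} ∉↓L; 6/6 del acc.
4 words, ⪯-incomp.

Antichain: [nnnnd, nnnddd, dnnddn, dddndn].


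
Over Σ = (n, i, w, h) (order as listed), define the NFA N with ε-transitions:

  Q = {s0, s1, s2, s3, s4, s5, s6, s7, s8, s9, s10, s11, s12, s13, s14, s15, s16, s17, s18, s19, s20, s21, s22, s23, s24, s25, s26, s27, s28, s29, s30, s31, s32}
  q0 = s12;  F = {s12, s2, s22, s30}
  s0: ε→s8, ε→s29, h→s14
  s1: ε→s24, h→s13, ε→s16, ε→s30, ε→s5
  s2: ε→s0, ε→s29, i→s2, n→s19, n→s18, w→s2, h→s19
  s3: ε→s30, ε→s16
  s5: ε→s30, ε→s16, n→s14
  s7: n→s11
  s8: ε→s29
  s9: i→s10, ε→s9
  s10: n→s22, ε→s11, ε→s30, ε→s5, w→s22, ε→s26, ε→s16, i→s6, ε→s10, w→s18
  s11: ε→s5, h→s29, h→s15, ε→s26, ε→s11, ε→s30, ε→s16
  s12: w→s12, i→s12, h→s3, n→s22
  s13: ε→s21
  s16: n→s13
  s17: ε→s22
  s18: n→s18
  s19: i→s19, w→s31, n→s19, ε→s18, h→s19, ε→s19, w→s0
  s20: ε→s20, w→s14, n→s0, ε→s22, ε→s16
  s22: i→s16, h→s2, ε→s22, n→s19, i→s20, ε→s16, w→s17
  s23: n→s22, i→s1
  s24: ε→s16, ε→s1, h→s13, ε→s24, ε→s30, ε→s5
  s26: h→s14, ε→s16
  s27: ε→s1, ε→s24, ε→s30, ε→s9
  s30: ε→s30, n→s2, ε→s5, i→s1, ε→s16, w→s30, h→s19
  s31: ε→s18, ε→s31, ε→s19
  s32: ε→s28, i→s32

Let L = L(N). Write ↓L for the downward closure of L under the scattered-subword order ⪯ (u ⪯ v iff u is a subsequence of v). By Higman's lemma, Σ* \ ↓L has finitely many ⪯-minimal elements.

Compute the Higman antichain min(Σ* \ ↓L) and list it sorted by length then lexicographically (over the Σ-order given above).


|Q|=33, |F|=4, |δ|=94 (51 ε).
min D↑ (5 st, q0=0, F={3}): 0:n→1,i→0,w→0,h→2 1:n→3,i→1,w→1,h→4 2:n→4,i→2,w→2,h→3 3:n→3,i→3,w→3,h→3 4:n→3,i→4,w→4,h→3 (ε-aug+det+¬).
'nn': run [20, 14, 9] end={s0,s13,s14,s18,s19,s21,s29,s31,s8} ∉↓L; 2/2 del acc.
'hh': |S_i|=[20, 16, 9] end={s0,s13,s14,s18,s19,s21,s29,s31,s8} — reject; 2/2 deletions ∈↓L.
2 minimals (antichain).

A = [nn, hh].
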